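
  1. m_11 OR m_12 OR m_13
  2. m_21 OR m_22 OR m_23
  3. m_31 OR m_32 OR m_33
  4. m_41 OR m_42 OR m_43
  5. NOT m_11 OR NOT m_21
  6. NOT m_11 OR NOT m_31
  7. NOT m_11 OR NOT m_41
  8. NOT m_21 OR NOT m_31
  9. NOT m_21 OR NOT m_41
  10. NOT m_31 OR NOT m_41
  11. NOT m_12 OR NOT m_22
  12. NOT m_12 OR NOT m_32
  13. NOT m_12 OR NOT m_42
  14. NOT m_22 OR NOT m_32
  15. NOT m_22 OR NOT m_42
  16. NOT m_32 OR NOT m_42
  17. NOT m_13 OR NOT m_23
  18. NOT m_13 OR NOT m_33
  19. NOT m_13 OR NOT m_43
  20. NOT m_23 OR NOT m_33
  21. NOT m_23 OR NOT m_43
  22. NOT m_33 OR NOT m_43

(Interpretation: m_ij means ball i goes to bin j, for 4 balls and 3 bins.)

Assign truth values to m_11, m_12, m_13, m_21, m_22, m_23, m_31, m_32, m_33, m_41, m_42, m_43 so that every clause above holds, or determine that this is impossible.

UNSATISFIABLE

Branch on m_11: set m_11 = false.
Branch on m_12: set m_12 = true.
The clause (NOT m_22) is unit, so m_22 = false.
The clause (NOT m_32) is unit, so m_32 = false.
The clause (NOT m_42) is unit, so m_42 = false.
Branch on m_21: set m_21 = true.
The clause (NOT m_31) is unit, so m_31 = false.
The clause (m_33) is unit, so m_33 = true.
The clause (NOT m_41) is unit, so m_41 = false.
The clause (m_43) is unit, so m_43 = true.
But (NOT m_43) is also a unit clause — contradiction.
So m_21 must be the other value — set m_21 = false.
The clause (m_23) is unit, so m_23 = true.
The clause (NOT m_13) is unit, so m_13 = false.
The clause (NOT m_33) is unit, so m_33 = false.
The clause (m_31) is unit, so m_31 = true.
The clause (NOT m_41) is unit, so m_41 = false.
The clause (m_43) is unit, so m_43 = true.
But (NOT m_43) is also a unit clause — contradiction.
Both values of m_21 lead to a conflict.
So m_12 must be the other value — set m_12 = false.
The clause (m_13) is unit, so m_13 = true.
The clause (NOT m_23) is unit, so m_23 = false.
The clause (NOT m_33) is unit, so m_33 = false.
The clause (NOT m_43) is unit, so m_43 = false.
Branch on m_21: set m_21 = true.
The clause (NOT m_31) is unit, so m_31 = false.
The clause (m_32) is unit, so m_32 = true.
The clause (NOT m_41) is unit, so m_41 = false.
The clause (m_42) is unit, so m_42 = true.
But (NOT m_42) is also a unit clause — contradiction.
So m_21 must be the other value — set m_21 = false.
The clause (m_22) is unit, so m_22 = true.
The clause (NOT m_32) is unit, so m_32 = false.
The clause (m_31) is unit, so m_31 = true.
The clause (NOT m_41) is unit, so m_41 = false.
The clause (m_42) is unit, so m_42 = true.
But (NOT m_42) is also a unit clause — contradiction.
Both values of m_21 lead to a conflict.
Both values of m_12 lead to a conflict.
So m_11 must be the other value — set m_11 = true.
The clause (NOT m_21) is unit, so m_21 = false.
The clause (NOT m_31) is unit, so m_31 = false.
The clause (NOT m_41) is unit, so m_41 = false.
Branch on m_22: set m_22 = true.
The clause (NOT m_12) is unit, so m_12 = false.
The clause (NOT m_32) is unit, so m_32 = false.
The clause (m_33) is unit, so m_33 = true.
The clause (NOT m_42) is unit, so m_42 = false.
The clause (m_43) is unit, so m_43 = true.
But (NOT m_43) is also a unit clause — contradiction.
So m_22 must be the other value — set m_22 = false.
The clause (m_23) is unit, so m_23 = true.
The clause (NOT m_13) is unit, so m_13 = false.
The clause (NOT m_33) is unit, so m_33 = false.
The clause (m_32) is unit, so m_32 = true.
The clause (NOT m_12) is unit, so m_12 = false.
The clause (NOT m_42) is unit, so m_42 = false.
The clause (m_43) is unit, so m_43 = true.
But (NOT m_43) is also a unit clause — contradiction.
Both values of m_22 lead to a conflict.
Both values of m_11 lead to a conflict.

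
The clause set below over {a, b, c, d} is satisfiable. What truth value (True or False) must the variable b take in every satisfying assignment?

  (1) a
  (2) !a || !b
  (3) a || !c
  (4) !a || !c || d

Suppose b = true.
(a) alone gives a = true.
That conflicts with the unit clause (!a).
So every satisfying assignment has b = False.

False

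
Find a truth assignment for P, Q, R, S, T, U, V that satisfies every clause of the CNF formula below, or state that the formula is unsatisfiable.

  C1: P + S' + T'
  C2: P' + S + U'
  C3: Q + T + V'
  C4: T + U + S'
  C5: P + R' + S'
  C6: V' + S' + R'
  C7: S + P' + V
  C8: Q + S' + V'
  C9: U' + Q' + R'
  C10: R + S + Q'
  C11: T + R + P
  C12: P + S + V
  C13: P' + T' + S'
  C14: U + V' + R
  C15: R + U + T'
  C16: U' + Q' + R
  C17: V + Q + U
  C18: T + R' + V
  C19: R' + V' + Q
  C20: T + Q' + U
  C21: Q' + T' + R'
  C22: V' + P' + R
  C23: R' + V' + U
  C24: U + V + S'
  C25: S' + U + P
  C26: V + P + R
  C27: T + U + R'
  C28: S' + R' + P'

Branch on P: set P = 1.
Branch on S: set S = 1.
From the singleton clause (T'), T = 0.
From the singleton clause (U), U = 1.
From the singleton clause (R'), R = 0.
From the singleton clause (Q'), Q = 0.
From the singleton clause (V'), V = 0.
This assignment satisfies each clause.

P=1, Q=0, R=0, S=1, T=0, U=1, V=0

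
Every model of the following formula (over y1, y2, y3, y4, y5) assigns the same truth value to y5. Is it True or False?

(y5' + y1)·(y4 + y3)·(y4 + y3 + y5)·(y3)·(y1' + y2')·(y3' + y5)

True

Suppose y5 = 0.
(y3) alone gives y3 = 1.
That conflicts with the unit clause (y3').
So every satisfying assignment has y5 = True.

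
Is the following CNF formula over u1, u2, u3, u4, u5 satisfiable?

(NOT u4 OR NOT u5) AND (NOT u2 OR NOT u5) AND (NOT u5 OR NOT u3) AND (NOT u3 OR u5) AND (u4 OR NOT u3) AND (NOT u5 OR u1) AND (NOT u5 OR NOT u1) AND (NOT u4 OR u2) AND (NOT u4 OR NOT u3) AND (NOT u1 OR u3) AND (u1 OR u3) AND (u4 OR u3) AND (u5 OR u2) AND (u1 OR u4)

Branch on u4: set u4 = false.
From the singleton clause (NOT u3), u3 = false.
But (u3) is also a unit clause — contradiction.
Backtrack on u4: now try u4 = true.
From the singleton clause (NOT u5), u5 = false.
From the singleton clause (NOT u3), u3 = false.
From the singleton clause (u2), u2 = true.
From the singleton clause (NOT u1), u1 = false.
But (u1) is also a unit clause — contradiction.
Either choice for u4 ends in contradiction.
No assignment satisfies every clause.

Unsatisfiable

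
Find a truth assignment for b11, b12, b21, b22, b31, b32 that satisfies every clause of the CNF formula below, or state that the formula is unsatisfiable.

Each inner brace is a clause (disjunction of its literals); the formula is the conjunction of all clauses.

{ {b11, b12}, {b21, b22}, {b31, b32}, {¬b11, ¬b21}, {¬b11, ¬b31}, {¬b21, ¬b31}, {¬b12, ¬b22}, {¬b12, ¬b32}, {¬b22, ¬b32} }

Branch on b11: set b11 = True.
From the singleton clause (¬b21), b21 = False.
From the singleton clause (b22), b22 = True.
From the singleton clause (¬b31), b31 = False.
From the singleton clause (b32), b32 = True.
But (¬b32) is also a unit clause — contradiction.
So b11 must be the other value — set b11 = False.
From the singleton clause (b12), b12 = True.
From the singleton clause (¬b22), b22 = False.
From the singleton clause (b21), b21 = True.
From the singleton clause (¬b31), b31 = False.
From the singleton clause (b32), b32 = True.
But (¬b32) is also a unit clause — contradiction.
Neither b11 = True nor b11 = False works.

UNSATISFIABLE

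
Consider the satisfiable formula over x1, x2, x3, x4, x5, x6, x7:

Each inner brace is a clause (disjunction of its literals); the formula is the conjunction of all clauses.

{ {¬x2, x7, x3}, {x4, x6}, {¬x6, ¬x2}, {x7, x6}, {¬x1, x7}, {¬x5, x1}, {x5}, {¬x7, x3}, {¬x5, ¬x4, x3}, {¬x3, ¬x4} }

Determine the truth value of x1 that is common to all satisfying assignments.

True

Suppose x1 = False.
The clause (¬x5) is unit, so x5 = False.
But (x5) is also a unit clause — contradiction.
So every satisfying assignment has x1 = True.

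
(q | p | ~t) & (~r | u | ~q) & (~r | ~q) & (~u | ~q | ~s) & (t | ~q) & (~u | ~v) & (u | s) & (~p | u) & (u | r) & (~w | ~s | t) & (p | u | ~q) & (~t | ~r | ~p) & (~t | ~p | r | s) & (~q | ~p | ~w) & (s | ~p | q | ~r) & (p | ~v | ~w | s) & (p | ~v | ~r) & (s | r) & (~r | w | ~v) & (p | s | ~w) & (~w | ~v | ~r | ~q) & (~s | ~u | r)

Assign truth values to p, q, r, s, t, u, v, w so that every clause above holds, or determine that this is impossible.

Suppose r = 1.
Unit clause (~q) forces q = 0.
Suppose p = 0.
Unit clause (~t) forces t = 0.
Unit clause (~v) forces v = 0.
Suppose u = 1.
Suppose w = 0.
No clause remains; s is free.

p ↦ 0,  q ↦ 0,  r ↦ 1,  s ↦ 0,  t ↦ 0,  u ↦ 1,  v ↦ 0,  w ↦ 0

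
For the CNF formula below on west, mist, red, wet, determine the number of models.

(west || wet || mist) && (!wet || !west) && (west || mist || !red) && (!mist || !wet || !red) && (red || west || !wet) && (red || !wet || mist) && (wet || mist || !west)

There are 2^4 = 16 truth assignments over (west, mist, red, wet).
Split on red. With red = true, the clauses containing red are satisfied and !red drops from the rest; 2 of the 2^3 = 8 assignments to the other variables satisfy what remains.
With red = false, by the same count on the reduced clause set, 2 assignments work.
Total: 2 + 2 = 4.

4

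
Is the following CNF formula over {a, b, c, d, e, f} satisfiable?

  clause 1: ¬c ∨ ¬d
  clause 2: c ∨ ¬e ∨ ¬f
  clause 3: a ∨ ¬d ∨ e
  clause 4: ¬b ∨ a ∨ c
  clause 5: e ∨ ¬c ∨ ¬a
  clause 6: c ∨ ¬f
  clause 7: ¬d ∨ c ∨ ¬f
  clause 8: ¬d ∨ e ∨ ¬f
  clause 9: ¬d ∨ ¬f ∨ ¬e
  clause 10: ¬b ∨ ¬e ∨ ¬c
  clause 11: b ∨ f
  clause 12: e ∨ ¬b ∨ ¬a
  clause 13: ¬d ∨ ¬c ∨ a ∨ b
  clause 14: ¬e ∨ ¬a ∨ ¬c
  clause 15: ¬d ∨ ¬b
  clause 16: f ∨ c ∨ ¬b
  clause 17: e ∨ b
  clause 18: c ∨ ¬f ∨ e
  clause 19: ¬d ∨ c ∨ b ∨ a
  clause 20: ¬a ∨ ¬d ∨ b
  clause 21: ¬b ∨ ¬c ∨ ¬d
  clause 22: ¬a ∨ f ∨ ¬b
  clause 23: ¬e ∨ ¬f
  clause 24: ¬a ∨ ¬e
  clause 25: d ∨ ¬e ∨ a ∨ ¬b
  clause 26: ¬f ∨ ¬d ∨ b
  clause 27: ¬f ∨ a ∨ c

Satisfiable

Try c = True.
Unit clause (¬d) forces d = False.
Try e = False.
Unit clause (¬a) forces a = False.
Unit clause (b) forces b = True.
Every clause is now satisfied; f is unconstrained.
A satisfying assignment: a: False, b: True, c: True, d: False, e: False, f: True.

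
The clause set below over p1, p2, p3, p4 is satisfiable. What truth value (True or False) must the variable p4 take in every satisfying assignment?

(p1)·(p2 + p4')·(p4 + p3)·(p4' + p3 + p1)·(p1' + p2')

False

Suppose p4 = 1.
From the singleton clause (p1), p1 = 1.
From the singleton clause (p2), p2 = 1.
Now (p2') is unsatisfied and unit — conflict.
So every satisfying assignment has p4 = False.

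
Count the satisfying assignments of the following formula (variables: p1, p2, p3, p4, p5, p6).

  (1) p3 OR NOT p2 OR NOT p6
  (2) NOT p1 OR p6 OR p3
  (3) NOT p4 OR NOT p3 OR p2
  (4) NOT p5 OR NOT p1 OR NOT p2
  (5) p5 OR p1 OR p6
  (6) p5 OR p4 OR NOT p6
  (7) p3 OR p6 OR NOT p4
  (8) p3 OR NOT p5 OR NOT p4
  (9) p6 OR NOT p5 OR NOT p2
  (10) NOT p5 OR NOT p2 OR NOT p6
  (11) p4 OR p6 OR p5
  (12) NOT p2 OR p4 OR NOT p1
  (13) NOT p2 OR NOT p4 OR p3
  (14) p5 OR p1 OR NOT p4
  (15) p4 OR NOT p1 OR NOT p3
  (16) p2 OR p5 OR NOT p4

There are 2^6 = 64 truth assignments over (p1, p2, p3, p4, p5, p6).
Split on p1. With p1 = true, the clauses containing p1 are satisfied and NOT p1 drops from the rest; 3 of the 2^5 = 32 assignments to the other variables satisfy what remains.
With p1 = false, by the same count on the reduced clause set, 4 assignments work.
Total: 3 + 4 = 7.

7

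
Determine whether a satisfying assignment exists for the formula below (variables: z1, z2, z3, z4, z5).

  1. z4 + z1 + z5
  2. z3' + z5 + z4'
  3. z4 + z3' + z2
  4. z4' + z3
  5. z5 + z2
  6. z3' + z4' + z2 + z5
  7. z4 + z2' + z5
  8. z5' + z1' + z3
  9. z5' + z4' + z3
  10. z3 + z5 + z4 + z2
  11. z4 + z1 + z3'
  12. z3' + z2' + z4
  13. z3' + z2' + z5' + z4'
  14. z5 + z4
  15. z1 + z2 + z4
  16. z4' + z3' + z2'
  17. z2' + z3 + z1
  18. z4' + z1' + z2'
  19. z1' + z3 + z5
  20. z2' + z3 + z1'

Satisfiable

Try z4 = 1.
Unit clause (z3) forces z3 = 1.
Unit clause (z5) forces z5 = 1.
Unit clause (z2') forces z2 = 0.
No clause remains; z1 is free.
A satisfying assignment: z1: 0; z2: 0; z3: 1; z4: 1; z5: 1.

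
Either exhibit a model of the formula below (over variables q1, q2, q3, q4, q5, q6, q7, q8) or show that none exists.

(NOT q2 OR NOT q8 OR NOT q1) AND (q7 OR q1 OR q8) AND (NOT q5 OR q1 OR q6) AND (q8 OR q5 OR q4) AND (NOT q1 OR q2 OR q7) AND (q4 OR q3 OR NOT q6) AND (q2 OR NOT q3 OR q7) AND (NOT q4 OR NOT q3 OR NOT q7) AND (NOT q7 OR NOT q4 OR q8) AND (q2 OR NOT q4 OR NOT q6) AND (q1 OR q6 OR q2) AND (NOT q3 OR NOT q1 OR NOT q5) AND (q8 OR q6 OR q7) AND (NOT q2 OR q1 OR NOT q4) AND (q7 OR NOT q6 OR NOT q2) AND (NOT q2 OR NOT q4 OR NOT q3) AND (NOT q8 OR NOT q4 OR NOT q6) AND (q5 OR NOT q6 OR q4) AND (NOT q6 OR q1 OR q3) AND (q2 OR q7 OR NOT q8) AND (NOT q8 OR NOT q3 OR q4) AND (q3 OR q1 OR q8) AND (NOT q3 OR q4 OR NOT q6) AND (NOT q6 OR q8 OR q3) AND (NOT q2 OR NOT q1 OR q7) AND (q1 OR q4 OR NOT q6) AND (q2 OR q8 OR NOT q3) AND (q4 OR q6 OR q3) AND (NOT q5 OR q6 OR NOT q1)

q1: true; q2: false; q3: false; q4: true; q5: false; q6: false; q7: true; q8: true

Branch on q2: set q2 = false.
Branch on q1: set q1 = true.
Unit clause (q7) forces q7 = true.
Branch on q4: set q4 = true.
Unit clause (NOT q3) forces q3 = false.
Unit clause (q8) forces q8 = true.
Unit clause (NOT q6) forces q6 = false.
Unit clause (NOT q5) forces q5 = false.
This assignment satisfies each clause.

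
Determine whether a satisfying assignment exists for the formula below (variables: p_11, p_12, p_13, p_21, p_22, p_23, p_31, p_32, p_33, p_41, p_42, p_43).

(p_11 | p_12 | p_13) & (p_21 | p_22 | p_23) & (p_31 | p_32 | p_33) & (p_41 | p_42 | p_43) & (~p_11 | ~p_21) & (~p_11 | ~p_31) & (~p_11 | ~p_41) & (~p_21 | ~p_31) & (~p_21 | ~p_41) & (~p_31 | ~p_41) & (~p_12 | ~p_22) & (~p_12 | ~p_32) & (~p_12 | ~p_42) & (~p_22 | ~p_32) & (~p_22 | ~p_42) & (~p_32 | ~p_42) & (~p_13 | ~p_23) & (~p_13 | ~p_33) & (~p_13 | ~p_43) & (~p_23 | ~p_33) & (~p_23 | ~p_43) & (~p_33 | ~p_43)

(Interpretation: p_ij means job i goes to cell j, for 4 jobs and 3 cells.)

Branch on p_11: set p_11 = 0.
Branch on p_12: set p_12 = 1.
The clause (~p_22) is unit, so p_22 = 0.
The clause (~p_32) is unit, so p_32 = 0.
The clause (~p_42) is unit, so p_42 = 0.
Branch on p_21: set p_21 = 1.
The clause (~p_31) is unit, so p_31 = 0.
The clause (p_33) is unit, so p_33 = 1.
The clause (~p_41) is unit, so p_41 = 0.
The clause (p_43) is unit, so p_43 = 1.
That conflicts with the unit clause (~p_43).
Undo p_21 and try p_21 = 0.
The clause (p_23) is unit, so p_23 = 1.
The clause (~p_13) is unit, so p_13 = 0.
The clause (~p_33) is unit, so p_33 = 0.
The clause (p_31) is unit, so p_31 = 1.
The clause (~p_41) is unit, so p_41 = 0.
The clause (p_43) is unit, so p_43 = 1.
That conflicts with the unit clause (~p_43).
Both values of p_21 lead to a conflict.
Undo p_12 and try p_12 = 0.
The clause (p_13) is unit, so p_13 = 1.
The clause (~p_23) is unit, so p_23 = 0.
The clause (~p_33) is unit, so p_33 = 0.
The clause (~p_43) is unit, so p_43 = 0.
Branch on p_21: set p_21 = 1.
The clause (~p_31) is unit, so p_31 = 0.
The clause (p_32) is unit, so p_32 = 1.
The clause (~p_41) is unit, so p_41 = 0.
The clause (p_42) is unit, so p_42 = 1.
That conflicts with the unit clause (~p_42).
Undo p_21 and try p_21 = 0.
The clause (p_22) is unit, so p_22 = 1.
The clause (~p_32) is unit, so p_32 = 0.
The clause (p_31) is unit, so p_31 = 1.
The clause (~p_41) is unit, so p_41 = 0.
The clause (p_42) is unit, so p_42 = 1.
That conflicts with the unit clause (~p_42).
Both values of p_21 lead to a conflict.
Both values of p_12 lead to a conflict.
Undo p_11 and try p_11 = 1.
The clause (~p_21) is unit, so p_21 = 0.
The clause (~p_31) is unit, so p_31 = 0.
The clause (~p_41) is unit, so p_41 = 0.
Branch on p_22: set p_22 = 1.
The clause (~p_12) is unit, so p_12 = 0.
The clause (~p_32) is unit, so p_32 = 0.
The clause (p_33) is unit, so p_33 = 1.
The clause (~p_42) is unit, so p_42 = 0.
The clause (p_43) is unit, so p_43 = 1.
That conflicts with the unit clause (~p_43).
Undo p_22 and try p_22 = 0.
The clause (p_23) is unit, so p_23 = 1.
The clause (~p_13) is unit, so p_13 = 0.
The clause (~p_33) is unit, so p_33 = 0.
The clause (p_32) is unit, so p_32 = 1.
The clause (~p_12) is unit, so p_12 = 0.
The clause (~p_42) is unit, so p_42 = 0.
The clause (p_43) is unit, so p_43 = 1.
That conflicts with the unit clause (~p_43).
Both values of p_22 lead to a conflict.
Both values of p_11 lead to a conflict.
No assignment satisfies every clause.

No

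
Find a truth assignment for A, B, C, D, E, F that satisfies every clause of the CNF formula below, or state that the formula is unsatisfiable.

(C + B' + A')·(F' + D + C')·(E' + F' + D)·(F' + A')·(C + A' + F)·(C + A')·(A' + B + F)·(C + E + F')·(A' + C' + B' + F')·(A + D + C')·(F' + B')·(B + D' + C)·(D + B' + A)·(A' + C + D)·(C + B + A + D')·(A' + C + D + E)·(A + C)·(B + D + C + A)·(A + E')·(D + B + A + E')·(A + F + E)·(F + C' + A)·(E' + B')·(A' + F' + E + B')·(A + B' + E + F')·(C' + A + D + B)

Case F = 1:
Unit clause (A') forces A = 0.
Unit clause (B') forces B = 0.
Unit clause (C) forces C = 1.
Unit clause (D) forces D = 1.
Unit clause (E') forces E = 0.
Every clause now holds.

A=0; B=0; C=1; D=1; E=0; F=1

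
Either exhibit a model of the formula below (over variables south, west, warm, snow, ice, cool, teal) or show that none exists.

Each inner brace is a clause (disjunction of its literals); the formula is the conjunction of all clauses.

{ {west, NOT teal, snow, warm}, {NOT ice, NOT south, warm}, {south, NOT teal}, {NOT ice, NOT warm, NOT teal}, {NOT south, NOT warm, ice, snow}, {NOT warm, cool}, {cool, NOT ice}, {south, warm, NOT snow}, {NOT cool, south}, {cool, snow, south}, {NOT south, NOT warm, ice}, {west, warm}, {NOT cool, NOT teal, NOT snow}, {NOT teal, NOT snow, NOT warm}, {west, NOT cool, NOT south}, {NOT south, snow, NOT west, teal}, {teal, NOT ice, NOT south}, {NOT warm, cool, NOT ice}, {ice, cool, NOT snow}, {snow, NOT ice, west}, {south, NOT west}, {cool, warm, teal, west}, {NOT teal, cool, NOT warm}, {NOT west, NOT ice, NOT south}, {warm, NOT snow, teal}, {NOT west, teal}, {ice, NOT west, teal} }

Try south = true.
Try ice = false.
(NOT warm) alone gives warm = false.
(west) alone gives west = true.
(teal) alone gives teal = true.
Try cool = false.
(NOT snow) alone gives snow = false.
Every clause now holds.

south ↦ true, west ↦ true, warm ↦ false, snow ↦ false, ice ↦ false, cool ↦ false, teal ↦ true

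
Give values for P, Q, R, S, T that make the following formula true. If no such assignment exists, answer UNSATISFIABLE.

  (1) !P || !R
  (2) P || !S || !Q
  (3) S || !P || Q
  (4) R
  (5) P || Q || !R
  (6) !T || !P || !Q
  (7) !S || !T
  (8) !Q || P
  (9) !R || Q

UNSATISFIABLE

The clause (R) is unit, so R = true.
The clause (!P) is unit, so P = false.
The clause (Q) is unit, so Q = true.
But (!Q) is also a unit clause — contradiction.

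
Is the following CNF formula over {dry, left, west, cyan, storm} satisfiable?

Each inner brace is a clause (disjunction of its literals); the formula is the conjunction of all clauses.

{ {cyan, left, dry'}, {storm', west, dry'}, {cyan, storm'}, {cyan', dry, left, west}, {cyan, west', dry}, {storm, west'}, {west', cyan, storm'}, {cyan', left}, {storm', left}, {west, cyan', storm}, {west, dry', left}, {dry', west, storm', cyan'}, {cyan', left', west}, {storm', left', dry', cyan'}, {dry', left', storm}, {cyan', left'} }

Yes, satisfiable

Branch on cyan: set cyan = 0.
The clause (storm') is unit, so storm = 0.
The clause (west') is unit, so west = 0.
Branch on left: set left = 0.
The clause (dry') is unit, so dry = 0.
Every clause now holds.
A satisfying assignment: dry=0, left=0, west=0, cyan=0, storm=0.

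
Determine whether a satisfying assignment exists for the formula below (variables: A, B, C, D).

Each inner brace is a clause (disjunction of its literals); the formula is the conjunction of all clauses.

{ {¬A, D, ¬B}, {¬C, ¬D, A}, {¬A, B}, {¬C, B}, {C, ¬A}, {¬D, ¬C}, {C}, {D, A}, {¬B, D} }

No, unsatisfiable

Unit clause (C) forces C = True.
Unit clause (B) forces B = True.
Unit clause (¬D) forces D = False.
Now (D) is unsatisfied and unit — conflict.
No assignment satisfies every clause.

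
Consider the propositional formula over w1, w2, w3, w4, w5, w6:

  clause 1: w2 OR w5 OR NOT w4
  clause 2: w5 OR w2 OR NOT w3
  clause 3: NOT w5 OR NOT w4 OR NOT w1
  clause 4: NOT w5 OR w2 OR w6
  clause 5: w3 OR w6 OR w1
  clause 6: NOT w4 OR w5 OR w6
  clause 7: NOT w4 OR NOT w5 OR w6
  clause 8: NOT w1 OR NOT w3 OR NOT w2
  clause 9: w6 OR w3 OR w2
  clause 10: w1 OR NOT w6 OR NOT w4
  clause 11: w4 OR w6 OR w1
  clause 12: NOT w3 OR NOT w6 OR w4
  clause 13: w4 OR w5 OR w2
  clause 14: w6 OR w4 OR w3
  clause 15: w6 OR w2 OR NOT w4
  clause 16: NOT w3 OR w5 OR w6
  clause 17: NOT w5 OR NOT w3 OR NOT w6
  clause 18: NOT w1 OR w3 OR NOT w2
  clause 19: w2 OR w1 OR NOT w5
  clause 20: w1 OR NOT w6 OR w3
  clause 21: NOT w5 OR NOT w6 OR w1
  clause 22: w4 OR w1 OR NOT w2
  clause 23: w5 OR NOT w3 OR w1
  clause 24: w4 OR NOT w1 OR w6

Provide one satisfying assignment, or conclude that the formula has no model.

w1: true; w2: false; w3: false; w4: false; w5: true; w6: true

Suppose w2 = false.
Suppose w5 = true.
From the singleton clause (w6), w6 = true.
From the singleton clause (NOT w3), w3 = false.
From the singleton clause (w1), w1 = true.
From the singleton clause (NOT w4), w4 = false.
All clauses are satisfied.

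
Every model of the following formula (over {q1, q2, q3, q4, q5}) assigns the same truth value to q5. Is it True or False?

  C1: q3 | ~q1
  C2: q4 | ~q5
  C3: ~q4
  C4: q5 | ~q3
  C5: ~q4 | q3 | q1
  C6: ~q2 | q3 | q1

Suppose q5 = 1.
(q4) alone gives q4 = 1.
Now (~q4) is unsatisfied and unit — conflict.
So every satisfying assignment has q5 = False.

False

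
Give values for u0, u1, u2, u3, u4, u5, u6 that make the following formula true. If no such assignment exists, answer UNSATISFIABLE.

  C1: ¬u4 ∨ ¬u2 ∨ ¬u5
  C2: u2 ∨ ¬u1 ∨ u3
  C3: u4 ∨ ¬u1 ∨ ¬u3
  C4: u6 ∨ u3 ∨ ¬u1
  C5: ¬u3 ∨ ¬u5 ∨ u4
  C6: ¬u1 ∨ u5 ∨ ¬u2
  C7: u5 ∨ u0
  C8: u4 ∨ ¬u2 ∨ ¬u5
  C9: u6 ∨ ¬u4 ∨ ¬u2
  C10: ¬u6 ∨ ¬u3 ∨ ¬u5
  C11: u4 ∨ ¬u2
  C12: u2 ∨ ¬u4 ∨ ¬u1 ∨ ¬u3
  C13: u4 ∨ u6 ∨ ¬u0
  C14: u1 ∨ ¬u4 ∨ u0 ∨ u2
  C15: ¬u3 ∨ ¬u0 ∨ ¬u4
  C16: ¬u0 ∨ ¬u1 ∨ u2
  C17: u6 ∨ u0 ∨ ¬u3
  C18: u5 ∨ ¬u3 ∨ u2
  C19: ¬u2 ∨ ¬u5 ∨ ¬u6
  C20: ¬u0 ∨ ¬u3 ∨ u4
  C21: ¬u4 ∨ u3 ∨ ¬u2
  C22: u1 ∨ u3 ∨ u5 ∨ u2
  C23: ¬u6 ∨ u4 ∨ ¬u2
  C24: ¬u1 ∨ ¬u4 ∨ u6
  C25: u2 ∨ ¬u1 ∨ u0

u0 ↦ False,  u1 ↦ False,  u2 ↦ False,  u3 ↦ False,  u4 ↦ False,  u5 ↦ True,  u6 ↦ True

Case u5 = True:
Case u4 = False:
The clause (¬u3) is unit, so u3 = False.
The clause (¬u2) is unit, so u2 = False.
The clause (¬u1) is unit, so u1 = False.
Case u6 = True:
Every clause is now satisfied; u0 is unconstrained.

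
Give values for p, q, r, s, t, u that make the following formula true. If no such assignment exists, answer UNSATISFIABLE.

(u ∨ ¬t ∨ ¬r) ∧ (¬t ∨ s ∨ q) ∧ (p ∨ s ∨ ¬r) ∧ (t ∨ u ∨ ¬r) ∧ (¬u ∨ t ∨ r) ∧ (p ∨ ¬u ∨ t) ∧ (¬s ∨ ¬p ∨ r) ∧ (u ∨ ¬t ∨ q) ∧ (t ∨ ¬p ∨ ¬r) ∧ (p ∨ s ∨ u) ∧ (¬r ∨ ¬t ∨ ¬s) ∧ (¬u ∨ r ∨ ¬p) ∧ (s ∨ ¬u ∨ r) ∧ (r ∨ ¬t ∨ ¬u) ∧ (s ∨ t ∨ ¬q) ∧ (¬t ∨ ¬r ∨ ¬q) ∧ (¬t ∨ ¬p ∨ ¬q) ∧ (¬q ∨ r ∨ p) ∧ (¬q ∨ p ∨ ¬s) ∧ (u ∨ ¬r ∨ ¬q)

Branch on u: set u = False.
Branch on t: set t = False.
The clause (¬r) is unit, so r = False.
Branch on s: set s = True.
The clause (¬p) is unit, so p = False.
The clause (¬q) is unit, so q = False.
Every clause now holds.

p=False,  q=False,  r=False,  s=True,  t=False,  u=False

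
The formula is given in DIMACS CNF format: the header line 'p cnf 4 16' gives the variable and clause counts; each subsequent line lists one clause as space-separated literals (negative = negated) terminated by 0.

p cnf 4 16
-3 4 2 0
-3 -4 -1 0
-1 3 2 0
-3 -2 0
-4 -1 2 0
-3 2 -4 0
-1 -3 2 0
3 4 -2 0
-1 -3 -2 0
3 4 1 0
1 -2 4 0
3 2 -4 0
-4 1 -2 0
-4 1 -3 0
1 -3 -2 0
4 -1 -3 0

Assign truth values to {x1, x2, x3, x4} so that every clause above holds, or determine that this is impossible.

Branch on x3: set x3 = False.
Branch on x1: set x1 = True.
Unit clause (x2) forces x2 = True.
Unit clause (x4) forces x4 = True.
Every clause now holds.

x1: True,  x2: True,  x3: False,  x4: True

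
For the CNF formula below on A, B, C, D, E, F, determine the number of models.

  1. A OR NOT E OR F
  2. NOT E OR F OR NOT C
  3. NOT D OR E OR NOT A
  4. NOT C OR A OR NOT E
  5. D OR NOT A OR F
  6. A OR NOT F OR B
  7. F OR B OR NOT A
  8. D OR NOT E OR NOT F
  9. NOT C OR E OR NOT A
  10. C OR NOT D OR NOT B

15

There are 2^6 = 64 truth assignments over (A, B, C, D, E, F).
Split on B. With B = true, the clauses containing B are satisfied and NOT B drops from the rest; 8 of the 2^5 = 32 assignments to the other variables satisfy what remains.
With B = false, by the same count on the reduced clause set, 7 assignments work.
(One model: A=F, B=F, C=F, D=F, E=F, F=F.)
Total: 8 + 7 = 15.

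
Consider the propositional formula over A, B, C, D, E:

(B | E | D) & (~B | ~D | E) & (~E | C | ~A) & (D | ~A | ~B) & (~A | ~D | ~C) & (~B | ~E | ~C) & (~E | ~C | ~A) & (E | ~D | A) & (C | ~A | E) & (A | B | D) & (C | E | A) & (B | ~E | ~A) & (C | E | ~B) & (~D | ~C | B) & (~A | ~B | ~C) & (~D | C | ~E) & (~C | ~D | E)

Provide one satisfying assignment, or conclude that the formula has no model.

A: 0, B: 1, C: 0, D: 0, E: 1

Case B = 1:
Case D = 0:
(~A) alone gives A = 0.
Case E = 1:
(~C) alone gives C = 0.
This assignment satisfies each clause.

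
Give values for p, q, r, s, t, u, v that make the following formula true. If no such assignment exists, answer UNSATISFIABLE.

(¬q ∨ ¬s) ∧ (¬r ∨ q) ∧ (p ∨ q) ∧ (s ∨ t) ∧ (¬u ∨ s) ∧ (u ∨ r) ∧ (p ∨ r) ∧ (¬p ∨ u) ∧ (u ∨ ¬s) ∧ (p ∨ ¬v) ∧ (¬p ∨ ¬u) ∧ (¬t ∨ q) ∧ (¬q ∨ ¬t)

Branch on q: set q = False.
(¬r) alone gives r = False.
(p) alone gives p = True.
(u) alone gives u = True.
That conflicts with the unit clause (¬u).
That branch fails; take q = True instead.
(¬s) alone gives s = False.
(t) alone gives t = True.
That conflicts with the unit clause (¬t).
Neither q = True nor q = False works.

UNSATISFIABLE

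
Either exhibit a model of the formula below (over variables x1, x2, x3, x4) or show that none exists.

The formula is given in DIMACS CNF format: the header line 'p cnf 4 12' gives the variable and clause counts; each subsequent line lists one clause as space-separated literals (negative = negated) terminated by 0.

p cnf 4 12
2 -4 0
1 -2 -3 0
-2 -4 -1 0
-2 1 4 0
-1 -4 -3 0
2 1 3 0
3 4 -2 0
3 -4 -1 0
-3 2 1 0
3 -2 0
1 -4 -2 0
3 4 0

Case x2 = True:
From the singleton clause (x3), x3 = True.
From the singleton clause (x1), x1 = True.
From the singleton clause (¬x4), x4 = False.
All clauses are satisfied.

x1=True,  x2=True,  x3=True,  x4=False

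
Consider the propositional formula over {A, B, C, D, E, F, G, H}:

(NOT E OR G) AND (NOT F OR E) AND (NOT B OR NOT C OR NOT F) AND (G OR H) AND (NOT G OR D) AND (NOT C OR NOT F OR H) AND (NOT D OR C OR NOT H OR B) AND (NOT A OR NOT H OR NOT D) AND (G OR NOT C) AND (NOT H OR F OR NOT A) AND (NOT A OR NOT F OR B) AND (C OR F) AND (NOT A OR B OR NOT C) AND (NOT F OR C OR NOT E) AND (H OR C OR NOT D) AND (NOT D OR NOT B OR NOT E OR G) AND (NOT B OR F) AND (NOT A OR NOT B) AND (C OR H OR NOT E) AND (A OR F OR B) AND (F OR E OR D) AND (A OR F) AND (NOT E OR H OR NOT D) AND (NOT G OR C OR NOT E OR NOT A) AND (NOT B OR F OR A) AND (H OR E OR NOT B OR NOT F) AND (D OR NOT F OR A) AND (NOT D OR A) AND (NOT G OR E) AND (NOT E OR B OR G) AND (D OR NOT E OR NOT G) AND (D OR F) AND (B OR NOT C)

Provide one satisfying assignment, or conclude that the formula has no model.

Case E = false:
From the singleton clause (NOT F), F = false.
From the singleton clause (C), C = true.
From the singleton clause (G), G = true.
That conflicts with the unit clause (NOT G).
That branch fails; take E = true instead.
From the singleton clause (G), G = true.
From the singleton clause (D), D = true.
From the singleton clause (H), H = true.
From the singleton clause (NOT A), A = false.
That conflicts with the unit clause (A).
Both values of E lead to a conflict.

UNSATISFIABLE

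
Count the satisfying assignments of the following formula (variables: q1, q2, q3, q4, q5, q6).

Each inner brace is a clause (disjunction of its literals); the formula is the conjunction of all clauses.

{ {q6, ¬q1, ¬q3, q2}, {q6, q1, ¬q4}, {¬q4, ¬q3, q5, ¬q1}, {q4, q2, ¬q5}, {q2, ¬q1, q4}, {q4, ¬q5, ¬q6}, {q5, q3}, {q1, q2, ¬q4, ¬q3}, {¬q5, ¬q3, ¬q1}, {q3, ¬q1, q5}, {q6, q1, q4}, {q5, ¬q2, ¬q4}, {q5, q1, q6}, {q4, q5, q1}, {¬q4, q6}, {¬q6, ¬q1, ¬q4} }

6

There are 2^6 = 64 truth assignments over (q1, q2, q3, q4, q5, q6).
Split on q5. With q5 = True, the clauses containing q5 are satisfied and ¬q5 drops from the rest; 4 of the 2^5 = 32 assignments to the other variables satisfy what remains.
With q5 = False, by the same count on the reduced clause set, 2 assignments work.
Total: 4 + 2 = 6.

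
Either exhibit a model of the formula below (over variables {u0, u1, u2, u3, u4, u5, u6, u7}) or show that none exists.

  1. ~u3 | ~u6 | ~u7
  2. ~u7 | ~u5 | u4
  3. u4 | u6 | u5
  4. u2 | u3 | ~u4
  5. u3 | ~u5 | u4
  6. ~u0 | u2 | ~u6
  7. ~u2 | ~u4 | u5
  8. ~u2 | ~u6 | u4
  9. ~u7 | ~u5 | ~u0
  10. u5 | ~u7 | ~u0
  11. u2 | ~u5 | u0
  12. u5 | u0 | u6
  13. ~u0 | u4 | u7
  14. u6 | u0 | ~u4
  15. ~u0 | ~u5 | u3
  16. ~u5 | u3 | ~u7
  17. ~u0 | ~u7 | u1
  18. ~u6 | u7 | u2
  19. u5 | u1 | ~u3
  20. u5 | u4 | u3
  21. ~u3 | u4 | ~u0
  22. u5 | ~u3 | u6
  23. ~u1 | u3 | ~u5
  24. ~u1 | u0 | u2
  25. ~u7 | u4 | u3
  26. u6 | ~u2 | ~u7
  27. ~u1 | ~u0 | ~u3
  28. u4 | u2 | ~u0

Suppose u3 = 1.
Suppose u6 = 1.
The clause (~u7) is unit, so u7 = 0.
The clause (u2) is unit, so u2 = 1.
The clause (u4) is unit, so u4 = 1.
The clause (u5) is unit, so u5 = 1.
Suppose u1 = 0.
All clauses hold; u0 can take either value.

u0=0; u1=0; u2=1; u3=1; u4=1; u5=1; u6=1; u7=0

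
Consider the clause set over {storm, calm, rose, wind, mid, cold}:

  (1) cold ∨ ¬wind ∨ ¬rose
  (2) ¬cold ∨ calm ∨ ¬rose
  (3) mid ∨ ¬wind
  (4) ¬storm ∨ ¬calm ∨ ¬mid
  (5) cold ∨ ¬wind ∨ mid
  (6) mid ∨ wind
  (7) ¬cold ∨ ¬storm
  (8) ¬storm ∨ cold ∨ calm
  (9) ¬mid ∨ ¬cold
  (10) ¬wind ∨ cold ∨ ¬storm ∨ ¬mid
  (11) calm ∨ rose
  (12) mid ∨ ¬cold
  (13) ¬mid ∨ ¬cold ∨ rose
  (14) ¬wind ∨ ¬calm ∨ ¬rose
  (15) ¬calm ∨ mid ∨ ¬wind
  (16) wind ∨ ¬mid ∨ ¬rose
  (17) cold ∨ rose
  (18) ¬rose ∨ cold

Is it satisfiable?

Case mid = True:
Unit clause (¬cold) forces cold = False.
Unit clause (rose) forces rose = True.
But (¬rose) is also a unit clause — contradiction.
So mid must be the other value — set mid = False.
Unit clause (¬wind) forces wind = False.
But (wind) is also a unit clause — contradiction.
Both values of mid lead to a conflict.
No assignment satisfies every clause.

No, unsatisfiable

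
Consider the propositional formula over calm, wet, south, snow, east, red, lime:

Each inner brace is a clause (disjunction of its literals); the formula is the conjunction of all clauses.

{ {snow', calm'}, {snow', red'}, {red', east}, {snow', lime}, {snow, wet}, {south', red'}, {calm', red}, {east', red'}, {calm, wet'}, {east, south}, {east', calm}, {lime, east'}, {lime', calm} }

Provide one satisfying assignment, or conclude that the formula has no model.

UNSATISFIABLE

Case snow = 0:
(wet) alone gives wet = 1.
(calm) alone gives calm = 1.
(red) alone gives red = 1.
(east) alone gives east = 1.
That conflicts with the unit clause (east').
Backtrack on snow: now try snow = 1.
(calm') alone gives calm = 0.
(red') alone gives red = 0.
(lime) alone gives lime = 1.
That conflicts with the unit clause (lime').
Both values of snow lead to a conflict.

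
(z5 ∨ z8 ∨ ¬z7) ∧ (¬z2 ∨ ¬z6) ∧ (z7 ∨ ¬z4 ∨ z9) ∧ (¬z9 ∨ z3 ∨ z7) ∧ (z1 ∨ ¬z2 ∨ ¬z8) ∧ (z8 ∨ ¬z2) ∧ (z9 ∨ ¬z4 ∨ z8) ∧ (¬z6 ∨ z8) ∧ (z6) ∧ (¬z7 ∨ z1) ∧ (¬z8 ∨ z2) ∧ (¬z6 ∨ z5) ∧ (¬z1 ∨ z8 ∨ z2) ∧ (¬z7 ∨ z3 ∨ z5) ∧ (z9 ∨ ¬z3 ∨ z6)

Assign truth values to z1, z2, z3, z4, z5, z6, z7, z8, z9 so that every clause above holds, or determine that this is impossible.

Unit clause (z6) forces z6 = True.
Unit clause (¬z2) forces z2 = False.
Unit clause (z8) forces z8 = True.
But (¬z8) is also a unit clause — contradiction.

UNSATISFIABLE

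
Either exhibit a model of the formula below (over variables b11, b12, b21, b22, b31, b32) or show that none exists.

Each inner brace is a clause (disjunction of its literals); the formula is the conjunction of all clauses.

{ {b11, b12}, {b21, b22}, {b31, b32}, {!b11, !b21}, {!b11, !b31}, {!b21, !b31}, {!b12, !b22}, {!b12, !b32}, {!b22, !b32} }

UNSATISFIABLE

Try b11 = true.
The clause (!b21) is unit, so b21 = false.
The clause (b22) is unit, so b22 = true.
The clause (!b31) is unit, so b31 = false.
The clause (b32) is unit, so b32 = true.
Now (!b32) is unsatisfied and unit — conflict.
That branch fails; take b11 = false instead.
The clause (b12) is unit, so b12 = true.
The clause (!b22) is unit, so b22 = false.
The clause (b21) is unit, so b21 = true.
The clause (!b31) is unit, so b31 = false.
The clause (b32) is unit, so b32 = true.
Now (!b32) is unsatisfied and unit — conflict.
Either choice for b11 ends in contradiction.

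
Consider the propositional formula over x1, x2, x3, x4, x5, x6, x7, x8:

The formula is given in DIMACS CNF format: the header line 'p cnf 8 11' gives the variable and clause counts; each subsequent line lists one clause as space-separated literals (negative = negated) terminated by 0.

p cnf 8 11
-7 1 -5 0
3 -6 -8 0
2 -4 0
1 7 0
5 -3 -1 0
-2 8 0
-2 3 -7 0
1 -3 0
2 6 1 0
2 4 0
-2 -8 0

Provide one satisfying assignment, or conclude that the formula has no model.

UNSATISFIABLE

Branch on x2: set x2 = True.
(x8) alone gives x8 = True.
But (¬x8) is also a unit clause — contradiction.
That branch fails; take x2 = False instead.
(¬x4) alone gives x4 = False.
But (x4) is also a unit clause — contradiction.
Neither x2 = True nor x2 = False works.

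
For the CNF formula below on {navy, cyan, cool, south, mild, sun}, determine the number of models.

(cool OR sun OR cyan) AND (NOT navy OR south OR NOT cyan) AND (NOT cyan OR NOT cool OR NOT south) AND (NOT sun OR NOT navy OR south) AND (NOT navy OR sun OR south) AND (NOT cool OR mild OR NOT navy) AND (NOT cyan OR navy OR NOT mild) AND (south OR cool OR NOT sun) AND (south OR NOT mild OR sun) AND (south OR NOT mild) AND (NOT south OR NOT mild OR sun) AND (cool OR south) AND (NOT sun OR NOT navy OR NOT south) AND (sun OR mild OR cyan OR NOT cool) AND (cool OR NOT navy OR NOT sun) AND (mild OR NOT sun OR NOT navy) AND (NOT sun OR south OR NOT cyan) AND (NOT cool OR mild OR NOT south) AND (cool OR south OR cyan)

8

There are 2^6 = 64 truth assignments over (navy, cyan, cool, south, mild, sun).
Split on sun. With sun = true, the clauses containing sun are satisfied and NOT sun drops from the rest; 5 of the 2^5 = 32 assignments to the other variables satisfy what remains.
With sun = false, by the same count on the reduced clause set, 3 assignments work.
(One model: navy=F, cyan=F, cool=F, south=T, mild=F, sun=T.)
Total: 5 + 3 = 8.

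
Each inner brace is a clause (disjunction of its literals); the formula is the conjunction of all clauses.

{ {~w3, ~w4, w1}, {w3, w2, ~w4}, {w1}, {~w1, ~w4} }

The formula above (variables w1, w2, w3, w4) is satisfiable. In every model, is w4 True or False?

Suppose w4 = 1.
Unit clause (w1) forces w1 = 1.
But (~w1) is also a unit clause — contradiction.
So every satisfying assignment has w4 = False.

False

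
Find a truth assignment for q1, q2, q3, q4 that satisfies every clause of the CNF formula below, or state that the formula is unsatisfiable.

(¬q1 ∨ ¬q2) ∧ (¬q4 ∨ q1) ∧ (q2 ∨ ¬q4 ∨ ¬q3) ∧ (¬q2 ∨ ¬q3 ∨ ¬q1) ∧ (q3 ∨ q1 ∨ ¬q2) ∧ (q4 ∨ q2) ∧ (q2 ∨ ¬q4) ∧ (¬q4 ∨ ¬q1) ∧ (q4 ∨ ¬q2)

Try q1 = False.
The clause (¬q4) is unit, so q4 = False.
The clause (q2) is unit, so q2 = True.
Now (¬q2) is unsatisfied and unit — conflict.
Undo q1 and try q1 = True.
The clause (¬q2) is unit, so q2 = False.
The clause (q4) is unit, so q4 = True.
Now (¬q4) is unsatisfied and unit — conflict.
Neither q1 = True nor q1 = False works.

UNSATISFIABLE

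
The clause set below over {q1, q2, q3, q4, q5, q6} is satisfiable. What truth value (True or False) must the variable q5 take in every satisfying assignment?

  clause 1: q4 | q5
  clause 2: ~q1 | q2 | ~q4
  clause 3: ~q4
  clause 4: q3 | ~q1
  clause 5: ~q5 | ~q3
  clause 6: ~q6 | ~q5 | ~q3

True

Suppose q5 = 0.
The clause (q4) is unit, so q4 = 1.
That conflicts with the unit clause (~q4).
So every satisfying assignment has q5 = True.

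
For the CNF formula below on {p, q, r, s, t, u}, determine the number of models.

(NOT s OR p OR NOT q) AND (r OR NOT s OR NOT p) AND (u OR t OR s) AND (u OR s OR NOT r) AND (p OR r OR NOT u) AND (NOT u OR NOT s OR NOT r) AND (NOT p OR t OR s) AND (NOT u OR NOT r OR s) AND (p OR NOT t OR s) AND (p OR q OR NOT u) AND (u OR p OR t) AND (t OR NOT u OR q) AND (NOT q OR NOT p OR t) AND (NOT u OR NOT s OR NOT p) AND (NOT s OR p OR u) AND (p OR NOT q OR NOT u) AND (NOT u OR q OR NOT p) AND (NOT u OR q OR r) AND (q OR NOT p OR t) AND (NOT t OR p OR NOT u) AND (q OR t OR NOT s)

5

There are 2^6 = 64 truth assignments over (p, q, r, s, t, u).
Split on p. With p = true, the clauses containing p are satisfied and NOT p drops from the rest; 5 of the 2^5 = 32 assignments to the other variables satisfy what remains.
With p = false, by the same count on the reduced clause set, 0 assignments work.
(One model: p=T, q=F, r=F, s=F, t=T, u=F.)
Total: 5 + 0 = 5.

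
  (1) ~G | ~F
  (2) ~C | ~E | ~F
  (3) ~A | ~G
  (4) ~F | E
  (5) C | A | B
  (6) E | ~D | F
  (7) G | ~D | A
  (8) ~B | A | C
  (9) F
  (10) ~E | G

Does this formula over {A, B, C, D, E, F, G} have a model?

No

From the singleton clause (F), F = 1.
From the singleton clause (~G), G = 0.
From the singleton clause (E), E = 1.
Now (~E) is unsatisfied and unit — conflict.
No assignment satisfies every clause.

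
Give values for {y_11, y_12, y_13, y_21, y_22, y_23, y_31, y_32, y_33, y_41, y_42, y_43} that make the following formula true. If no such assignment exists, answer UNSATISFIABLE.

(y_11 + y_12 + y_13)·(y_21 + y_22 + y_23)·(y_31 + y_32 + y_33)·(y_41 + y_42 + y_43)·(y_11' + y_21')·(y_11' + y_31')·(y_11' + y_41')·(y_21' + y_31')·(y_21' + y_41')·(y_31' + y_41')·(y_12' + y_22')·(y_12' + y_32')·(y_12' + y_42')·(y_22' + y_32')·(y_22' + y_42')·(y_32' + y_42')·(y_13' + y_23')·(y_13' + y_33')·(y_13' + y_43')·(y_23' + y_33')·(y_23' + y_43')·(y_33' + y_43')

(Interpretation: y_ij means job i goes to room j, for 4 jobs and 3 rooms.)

UNSATISFIABLE

Branch on y_11: set y_11 = 0.
Branch on y_12: set y_12 = 1.
Unit clause (y_22') forces y_22 = 0.
Unit clause (y_32') forces y_32 = 0.
Unit clause (y_42') forces y_42 = 0.
Branch on y_21: set y_21 = 1.
Unit clause (y_31') forces y_31 = 0.
Unit clause (y_33) forces y_33 = 1.
Unit clause (y_41') forces y_41 = 0.
Unit clause (y_43) forces y_43 = 1.
Now (y_43') is unsatisfied and unit — conflict.
So y_21 must be the other value — set y_21 = 0.
Unit clause (y_23) forces y_23 = 1.
Unit clause (y_13') forces y_13 = 0.
Unit clause (y_33') forces y_33 = 0.
Unit clause (y_31) forces y_31 = 1.
Unit clause (y_41') forces y_41 = 0.
Unit clause (y_43) forces y_43 = 1.
Now (y_43') is unsatisfied and unit — conflict.
Neither y_21 = 1 nor y_21 = 0 works.
So y_12 must be the other value — set y_12 = 0.
Unit clause (y_13) forces y_13 = 1.
Unit clause (y_23') forces y_23 = 0.
Unit clause (y_33') forces y_33 = 0.
Unit clause (y_43') forces y_43 = 0.
Branch on y_21: set y_21 = 1.
Unit clause (y_31') forces y_31 = 0.
Unit clause (y_32) forces y_32 = 1.
Unit clause (y_41') forces y_41 = 0.
Unit clause (y_42) forces y_42 = 1.
Now (y_42') is unsatisfied and unit — conflict.
So y_21 must be the other value — set y_21 = 0.
Unit clause (y_22) forces y_22 = 1.
Unit clause (y_32') forces y_32 = 0.
Unit clause (y_31) forces y_31 = 1.
Unit clause (y_41') forces y_41 = 0.
Unit clause (y_42) forces y_42 = 1.
Now (y_42') is unsatisfied and unit — conflict.
Neither y_21 = 1 nor y_21 = 0 works.
Neither y_12 = 1 nor y_12 = 0 works.
So y_11 must be the other value — set y_11 = 1.
Unit clause (y_21') forces y_21 = 0.
Unit clause (y_31') forces y_31 = 0.
Unit clause (y_41') forces y_41 = 0.
Branch on y_22: set y_22 = 1.
Unit clause (y_12') forces y_12 = 0.
Unit clause (y_32') forces y_32 = 0.
Unit clause (y_33) forces y_33 = 1.
Unit clause (y_42') forces y_42 = 0.
Unit clause (y_43) forces y_43 = 1.
Now (y_43') is unsatisfied and unit — conflict.
So y_22 must be the other value — set y_22 = 0.
Unit clause (y_23) forces y_23 = 1.
Unit clause (y_13') forces y_13 = 0.
Unit clause (y_33') forces y_33 = 0.
Unit clause (y_32) forces y_32 = 1.
Unit clause (y_12') forces y_12 = 0.
Unit clause (y_42') forces y_42 = 0.
Unit clause (y_43) forces y_43 = 1.
Now (y_43') is unsatisfied and unit — conflict.
Neither y_22 = 1 nor y_22 = 0 works.
Neither y_11 = 1 nor y_11 = 0 works.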